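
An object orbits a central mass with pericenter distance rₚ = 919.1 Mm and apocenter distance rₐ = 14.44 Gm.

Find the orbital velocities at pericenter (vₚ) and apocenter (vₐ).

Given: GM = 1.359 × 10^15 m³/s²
rₚ = 919.1 Mm = 9.191 × 10^8 m
rₐ = 14.44 Gm = 1.444 × 10^10 m
GM = 1.359 × 10^15 m³/s²
a = (rₚ + rₐ)/2 = 7.67955 × 10^9 m
Vis-viva: v² = GM (2/r − 1/a)
vₚ² = 1.359 × 10^15 × (2.17604 × 10^-9 − 1.30216 × 10^-10) = 2.78028 × 10^6 m²/s²
vₚ = 1667.42 m/s ≈ 1.667 km/s
vₐ² = 1.359 × 10^15 × (1.38504 × 10^-10 − 1.30216 × 10^-10) = 11263.7 m²/s²
vₐ = 106.13 m/s ≈ 106.1 m/s

Final answer: vₚ = 1.667 km/s, vₐ = 106.1 m/s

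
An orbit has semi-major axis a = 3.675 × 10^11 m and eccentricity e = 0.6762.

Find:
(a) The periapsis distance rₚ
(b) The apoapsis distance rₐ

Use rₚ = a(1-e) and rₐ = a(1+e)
a = 3.675 × 10^11 m
e = 0.6762:  1 − e = 0.3238,  1 + e = 1.6762
(a) rₚ = a(1 − e) = 3.675 × 10^11 m × 0.3238 = 1.18996 × 10^11 m ≈ 1.19 × 10^11 m
(b) rₐ = a(1 + e) = 3.675 × 10^11 m × 1.6762 = 6.16004 × 10^11 m ≈ 6.16 × 10^11 m

Final answer:
(a) rₚ = 1.19 × 10^11 m
(b) rₐ = 6.16 × 10^11 m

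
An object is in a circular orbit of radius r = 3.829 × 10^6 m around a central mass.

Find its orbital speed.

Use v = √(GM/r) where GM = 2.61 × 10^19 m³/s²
r = 3.829 × 10^6 m
GM = 2.61 × 10^19 m³/s²
GM/r = (2.61 × 10^19) / (3.829 × 10^6) = 6.8164 × 10^12 m²/s²
v = √(GM/r) = 2.61082 × 10^6 m/s ≈ 2611 km/s

Final answer: 2611 km/s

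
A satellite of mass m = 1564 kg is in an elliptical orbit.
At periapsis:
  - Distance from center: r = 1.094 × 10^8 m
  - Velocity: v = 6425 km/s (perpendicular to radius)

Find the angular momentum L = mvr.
r = 1.094 × 10^8 m
v = 6425 km/s = 6.425 × 10^6 m/s
vr = 6.425 × 10^6 × 1.094 × 10^8 = 7.02895 × 10^14 m²/s
L = m × vr = 1564 × 7.02895 × 10^14 = 1.09933 × 10^18 kg·m²/s ≈ 1.099 × 10^18 kg·m²/s

Final answer: L = 1.099 × 10^18 kg·m²/s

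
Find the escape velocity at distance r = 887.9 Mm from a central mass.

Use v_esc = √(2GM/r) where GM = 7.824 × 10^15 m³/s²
r = 887.9 Mm = 8.879 × 10^8 m
GM = 7.824 × 10^15 m³/s²
2GM/r = 2 × (7.824 × 10^15) / (8.879 × 10^8) = 1.76236 × 10^7 m²/s²
v_esc = √(2GM/r) = 4198.05 m/s ≈ 4.198 km/s

Final answer: 4.198 km/s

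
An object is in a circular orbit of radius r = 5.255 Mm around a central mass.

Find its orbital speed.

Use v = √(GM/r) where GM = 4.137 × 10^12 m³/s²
r = 5.255 Mm = 5.255 × 10^6 m
GM = 4.137 × 10^12 m³/s²
GM/r = (4.137 × 10^12) / (5.255 × 10^6) = 787250 m²/s²
v = √(GM/r) = 887.271 m/s ≈ 887.3 m/s

Final answer: 887.3 m/s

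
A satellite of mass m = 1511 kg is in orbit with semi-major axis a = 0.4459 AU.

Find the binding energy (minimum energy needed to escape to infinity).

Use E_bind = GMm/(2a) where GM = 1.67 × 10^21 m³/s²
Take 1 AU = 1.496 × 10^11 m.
a = 0.4459 AU = 6.67066 × 10^10 m
GM = 1.67 × 10^21 m³/s²
m = 1511 kg
GMm = 1.67 × 10^21 × 1511 = 2.52337 × 10^24 m³·kg/s²
2a = 1.33413 × 10^11 m
E_bind = GMm/(2a) = 1.89139 × 10^13 J ≈ 18.91 TJ

Final answer: 18.91 TJ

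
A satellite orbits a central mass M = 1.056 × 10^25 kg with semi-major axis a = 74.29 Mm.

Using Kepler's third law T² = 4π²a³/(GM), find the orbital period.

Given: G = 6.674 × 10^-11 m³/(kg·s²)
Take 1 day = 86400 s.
M = 1.056 × 10^25 kg
GM = G × M = 6.674 × 10^-11 × 1.056 × 10^25 = 7.04774 × 10^14 m³/s²
a = 74.29 Mm = 7.429 × 10^7 m
a³ = 4.10007 × 10^23 m³
T = 2π √(a³/GM) = 2π √((4.10007 × 10^23) / (7.04774 × 10^14)) = 2π × 24119.6 s
T = 151548 s ≈ 1.754 days

Final answer: 1.754 days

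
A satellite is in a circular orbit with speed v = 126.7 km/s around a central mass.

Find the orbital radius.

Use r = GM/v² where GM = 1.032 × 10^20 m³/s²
v = 126.7 km/s = 126700 m/s
GM = 1.032 × 10^20 m³/s²
v² = 1.60529 × 10^10 m²/s²
r = GM/v² = (1.032 × 10^20) / (1.60529 × 10^10) = 6.42875 × 10^9 m ≈ 6.429 Gm

Final answer: 6.429 Gm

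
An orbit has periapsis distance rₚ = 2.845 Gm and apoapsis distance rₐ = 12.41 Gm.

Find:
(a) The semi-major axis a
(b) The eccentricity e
rₚ = 2.845 Gm = 2.845 × 10^9 m
rₐ = 12.41 Gm = 1.241 × 10^10 m
(a) a = (rₚ + rₐ)/2 = 7.6275 × 10^9 m ≈ 7.628 Gm
(b) e = (rₐ − rₚ)/(rₐ + rₚ) = (9.565 × 10^9) / (1.5255 × 10^10) = 0.627008

Final answer:
(a) a = 7.628 Gm
(b) e = 0.627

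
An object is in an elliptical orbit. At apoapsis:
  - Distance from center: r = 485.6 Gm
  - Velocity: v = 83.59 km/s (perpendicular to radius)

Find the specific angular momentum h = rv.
r = 485.6 Gm = 4.856 × 10^11 m
v = 83.59 km/s = 83590 m/s
h = rv = 4.856 × 10^11 × 83590 = 4.05913 × 10^16 m²/s ≈ 4.059 × 10^16 m²/s

Final answer: h = 4.059 × 10^16 m²/s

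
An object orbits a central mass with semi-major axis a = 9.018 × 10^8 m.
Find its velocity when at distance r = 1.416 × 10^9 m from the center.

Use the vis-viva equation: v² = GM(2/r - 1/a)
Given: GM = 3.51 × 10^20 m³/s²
a = 9.018 × 10^8 m
r = 1.416 × 10^9 m
GM = 3.51 × 10^20 m³/s²
2/r − 1/a = 1.41243 × 10^-9 − 1.10889 × 10^-9 = 3.03536 × 10^-10 m⁻¹
v² = GM (2/r − 1/a) = 1.06541 × 10^11 m²/s²
v = 326406 m/s ≈ 326.4 km/s

Final answer: 326.4 km/s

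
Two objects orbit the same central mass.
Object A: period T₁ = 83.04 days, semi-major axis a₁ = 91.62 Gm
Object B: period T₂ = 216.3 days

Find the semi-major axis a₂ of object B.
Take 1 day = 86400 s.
T₁ = 83.04 days = 7.17466 × 10^6 s
T₂ = 216.3 days = 1.86883 × 10^7 s
a₁ = 91.62 Gm = 9.162 × 10^10 m
Kepler's third law: (T₂/T₁)² = (a₂/a₁)³  ⇒  a₂ = a₁ (T₂/T₁)^(2/3)
T₂/T₁ = 2.60477
(T₂/T₁)^(2/3) = 1.89313
a₂ = 9.162 × 10^10 m × 1.89313 = 1.73448 × 10^11 m ≈ 173.4 Gm

Final answer: a₂ = 173.4 Gm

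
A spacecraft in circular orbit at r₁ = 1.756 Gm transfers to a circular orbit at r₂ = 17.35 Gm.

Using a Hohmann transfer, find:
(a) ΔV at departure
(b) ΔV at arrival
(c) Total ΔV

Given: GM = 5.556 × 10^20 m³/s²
r₁ = 1.756 Gm = 1.756 × 10^9 m
r₂ = 17.35 Gm = 1.735 × 10^10 m
GM = 5.556 × 10^20 m³/s²
Transfer ellipse: a_t = (r₁ + r₂)/2 = 9.553 × 10^9 m
Circular speed at r₁: v₁ = √(GM/r₁) = 562495 m/s
Transfer speed at r₁ (periapsis): v₁ₜ = √(GM(2/r₁ − 1/a_t)) = 758052 m/s
(a) ΔV₁ = v₁ₜ − v₁ = 195556 m/s ≈ 195.6 km/s
Circular speed at r₂: v₂ = √(GM/r₂) = 178950 m/s
Transfer speed at r₂ (apoapsis): v₂ₜ = √(GM(2/r₂ − 1/a_t)) = 76722.7 m/s
(b) ΔV₂ = v₂ − v₂ₜ = 102227 m/s ≈ 102.2 km/s
(c) ΔV_total = ΔV₁ + ΔV₂ = 297783 m/s ≈ 297.8 km/s

Final answer:
(a) ΔV₁ = 195.6 km/s
(b) ΔV₂ = 102.2 km/s
(c) ΔV_total = 297.8 km/s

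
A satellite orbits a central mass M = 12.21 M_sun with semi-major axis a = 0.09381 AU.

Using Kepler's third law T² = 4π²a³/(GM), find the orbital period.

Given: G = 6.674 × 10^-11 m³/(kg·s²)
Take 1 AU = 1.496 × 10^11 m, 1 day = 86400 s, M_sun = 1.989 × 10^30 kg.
M = 12.21 M_sun = 2.42857 × 10^31 kg
GM = G × M = 6.674 × 10^-11 × 2.42857 × 10^31 = 1.62083 × 10^21 m³/s²
a = 0.09381 AU = 1.4034 × 10^10 m
a³ = 2.76403 × 10^30 m³
T = 2π √(a³/GM) = 2π √((2.76403 × 10^30) / (1.62083 × 10^21)) = 2π × 41295.5 s
T = 259467 s ≈ 3.003 days

Final answer: 3.003 days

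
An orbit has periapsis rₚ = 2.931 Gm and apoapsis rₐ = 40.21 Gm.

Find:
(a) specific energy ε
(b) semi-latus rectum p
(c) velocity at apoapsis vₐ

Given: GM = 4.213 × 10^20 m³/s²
rₚ = 2.931 Gm = 2.931 × 10^9 m
rₐ = 40.21 Gm = 4.021 × 10^10 m
GM = 4.213 × 10^20 m³/s²
a = (rₚ + rₐ)/2 = 2.15705 × 10^10 m
e = (rₐ − rₚ)/(rₐ + rₚ) = (3.7279 × 10^10) / (4.3141 × 10^10) = 0.86412
(a) 2a = 4.3141 × 10^10 m;  ε = −GM/(2a) = -9.76565 × 10^9 J/kg ≈ -9.766 GJ/kg
(b) 1 − e² = 0.253297;  p = a(1 − e²) = 2.15705 × 10^10 × 0.253297 = 5.46374 × 10^9 m ≈ 5.464 Gm
(c) vₐ² = GM (2/rₐ − 1/a) = 4.213 × 10^20 × (4.97389 × 10^-11 − 4.63596 × 10^-11) = 1.42368 × 10^9 m²/s²;  vₐ = 37731.7 m/s ≈ 37.73 km/s

Final answer:
(a) specific energy ε = -9.766 GJ/kg
(b) semi-latus rectum p = 5.464 Gm
(c) velocity at apoapsis vₐ = 37.73 km/s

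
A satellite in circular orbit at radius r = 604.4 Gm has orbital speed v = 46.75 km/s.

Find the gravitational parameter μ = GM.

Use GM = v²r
r = 604.4 Gm = 6.044 × 10^11 m
v = 46.75 km/s = 46750 m/s
v² = 2.18556 × 10^9 m²/s²
GM = v²r = 2.18556 × 10^9 × 6.044 × 10^11 = 1.32095 × 10^21 m³/s²
GM ≈ 1.321 × 10^21 m³/s²

Final answer: GM = 1.321 × 10^21 m³/s²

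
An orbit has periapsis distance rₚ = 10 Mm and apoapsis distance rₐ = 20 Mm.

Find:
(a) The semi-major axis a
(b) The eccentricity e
rₚ = 10 Mm = 1 × 10^7 m
rₐ = 20 Mm = 2 × 10^7 m
(a) a = (rₚ + rₐ)/2 = 1.5 × 10^7 m ≈ 15 Mm
(b) e = (rₐ − rₚ)/(rₐ + rₚ) = (1 × 10^7) / (3 × 10^7) = 0.333333

Final answer:
(a) a = 15 Mm
(b) e = 0.3333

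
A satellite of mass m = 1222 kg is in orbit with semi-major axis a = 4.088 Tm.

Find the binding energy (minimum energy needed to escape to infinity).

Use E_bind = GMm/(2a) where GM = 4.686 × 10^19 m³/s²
a = 4.088 Tm = 4.088 × 10^12 m
GM = 4.686 × 10^19 m³/s²
m = 1222 kg
GMm = 4.686 × 10^19 × 1222 = 5.72629 × 10^22 m³·kg/s²
2a = 8.176 × 10^12 m
E_bind = GMm/(2a) = 7.00378 × 10^9 J ≈ 7.004 GJ

Final answer: 7.004 GJ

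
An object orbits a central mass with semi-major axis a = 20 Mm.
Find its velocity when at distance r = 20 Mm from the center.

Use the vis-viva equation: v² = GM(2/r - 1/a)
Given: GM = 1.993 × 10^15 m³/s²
a = 20 Mm = 2 × 10^7 m
r = 20 Mm = 2 × 10^7 m
GM = 1.993 × 10^15 m³/s²
2/r − 1/a = 1 × 10^-7 − 5 × 10^-8 = 5 × 10^-8 m⁻¹
v² = GM (2/r − 1/a) = 9.965 × 10^7 m²/s²
v = 9982.48 m/s ≈ 9.982 km/s

Final answer: 9.982 km/s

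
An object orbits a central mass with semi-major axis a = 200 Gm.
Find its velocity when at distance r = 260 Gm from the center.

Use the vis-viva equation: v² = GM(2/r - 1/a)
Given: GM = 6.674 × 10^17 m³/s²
a = 200 Gm = 2 × 10^11 m
r = 260 Gm = 2.6 × 10^11 m
GM = 6.674 × 10^17 m³/s²
2/r − 1/a = 7.69231 × 10^-12 − 5 × 10^-12 = 2.69231 × 10^-12 m⁻¹
v² = GM (2/r − 1/a) = 1.79685 × 10^6 m²/s²
v = 1340.46 m/s ≈ 1.34 km/s

Final answer: 1.34 km/s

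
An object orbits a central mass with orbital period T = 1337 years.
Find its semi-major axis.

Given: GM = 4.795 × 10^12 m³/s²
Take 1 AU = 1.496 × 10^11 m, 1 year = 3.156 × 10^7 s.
T = 1337 years = 4.21957 × 10^10 s
GM = 4.795 × 10^12 m³/s²
Kepler's third law: a³ = GM T² / (4π²)
T² = 1.78048 × 10^21 s²
a³ = (4.795 × 10^12) × (1.78048 × 10^21) / (4π²) = 2.16255 × 10^32 m³
a = (a³)^(1/3) = 6.00236 × 10^10 m ≈ 0.4012 AU

Final answer: 0.4012 AU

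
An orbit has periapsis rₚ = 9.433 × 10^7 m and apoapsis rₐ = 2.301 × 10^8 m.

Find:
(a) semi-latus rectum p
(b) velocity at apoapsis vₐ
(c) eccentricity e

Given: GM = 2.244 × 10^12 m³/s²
rₚ = 9.433 × 10^7 m
rₐ = 2.301 × 10^8 m
GM = 2.244 × 10^12 m³/s²
a = (rₚ + rₐ)/2 = 1.62215 × 10^8 m
e = (rₐ − rₚ)/(rₐ + rₚ) = (1.3577 × 10^8) / (3.2443 × 10^8) = 0.418488
(a) 1 − e² = 0.824868;  p = a(1 − e²) = 1.62215 × 10^8 × 0.824868 = 1.33806 × 10^8 m ≈ 1.338 × 10^8 m
(b) vₐ² = GM (2/rₐ − 1/a) = 2.244 × 10^12 × (8.69187 × 10^-9 − 6.16466 × 10^-9) = 5671.07 m²/s²;  vₐ = 75.3065 m/s ≈ 75.31 m/s
(c) e = 0.418488 ≈ 0.4185

Final answer:
(a) semi-latus rectum p = 1.338 × 10^8 m
(b) velocity at apoapsis vₐ = 75.31 m/s
(c) eccentricity e = 0.4185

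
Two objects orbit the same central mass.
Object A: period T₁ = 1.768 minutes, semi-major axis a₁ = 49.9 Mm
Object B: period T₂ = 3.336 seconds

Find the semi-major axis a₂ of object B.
T₁ = 1.768 minutes = 106.08 s
T₂ = 3.336 seconds
a₁ = 49.9 Mm = 4.99 × 10^7 m
Kepler's third law: (T₂/T₁)² = (a₂/a₁)³  ⇒  a₂ = a₁ (T₂/T₁)^(2/3)
T₂/T₁ = 0.031448
(T₂/T₁)^(2/3) = 0.0996311
a₂ = 4.99 × 10^7 m × 0.0996311 = 4.97159 × 10^6 m ≈ 4.972 Mm

Final answer: a₂ = 4.972 Mm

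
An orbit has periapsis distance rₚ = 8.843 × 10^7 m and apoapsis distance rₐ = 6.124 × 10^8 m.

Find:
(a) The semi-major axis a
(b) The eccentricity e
rₚ = 8.843 × 10^7 m
rₐ = 6.124 × 10^8 m
(a) a = (rₚ + rₐ)/2 = 3.50415 × 10^8 m ≈ 3.504 × 10^8 m
(b) e = (rₐ − rₚ)/(rₐ + rₚ) = (5.2397 × 10^8) / (7.0083 × 10^8) = 0.747642

Final answer:
(a) a = 3.504 × 10^8 m
(b) e = 0.7476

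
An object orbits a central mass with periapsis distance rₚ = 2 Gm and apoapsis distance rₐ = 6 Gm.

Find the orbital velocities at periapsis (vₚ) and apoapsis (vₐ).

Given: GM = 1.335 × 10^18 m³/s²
rₚ = 2 Gm = 2 × 10^9 m
rₐ = 6 Gm = 6 × 10^9 m
GM = 1.335 × 10^18 m³/s²
a = (rₚ + rₐ)/2 = 4 × 10^9 m
Vis-viva: v² = GM (2/r − 1/a)
vₚ² = 1.335 × 10^18 × (1 × 10^-9 − 2.5 × 10^-10) = 1.00125 × 10^9 m²/s²
vₚ = 31642.5 m/s ≈ 31.64 km/s
vₐ² = 1.335 × 10^18 × (3.33333 × 10^-10 − 2.5 × 10^-10) = 1.1125 × 10^8 m²/s²
vₐ = 10547.5 m/s ≈ 10.55 km/s

Final answer: vₚ = 31.64 km/s, vₐ = 10.55 km/s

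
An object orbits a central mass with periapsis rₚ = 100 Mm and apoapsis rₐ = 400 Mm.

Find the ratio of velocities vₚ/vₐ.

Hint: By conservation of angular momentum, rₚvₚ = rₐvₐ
rₚ = 100 Mm = 1 × 10^8 m
rₐ = 400 Mm = 4 × 10^8 m
rₚvₚ = rₐvₐ  ⇒  vₚ/vₐ = rₐ/rₚ
vₚ/vₐ = (4 × 10^8) / (1 × 10^8) = 4

Final answer: vₚ/vₐ = 4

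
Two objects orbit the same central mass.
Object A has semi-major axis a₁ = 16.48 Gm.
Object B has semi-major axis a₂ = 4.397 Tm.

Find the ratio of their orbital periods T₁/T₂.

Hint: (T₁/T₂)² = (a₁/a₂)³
a₁ = 16.48 Gm = 1.648 × 10^10 m
a₂ = 4.397 Tm = 4.397 × 10^12 m
a₁/a₂ = 0.00374801
T₁/T₂ = (a₁/a₂)^(3/2) = (0.00374801)^1.5 = 0.000229457

Final answer: T₁/T₂ = 0.0002295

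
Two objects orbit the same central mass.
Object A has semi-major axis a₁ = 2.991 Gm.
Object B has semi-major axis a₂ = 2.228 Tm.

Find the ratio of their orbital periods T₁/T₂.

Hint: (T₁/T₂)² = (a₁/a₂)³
a₁ = 2.991 Gm = 2.991 × 10^9 m
a₂ = 2.228 Tm = 2.228 × 10^12 m
a₁/a₂ = 0.00134246
T₁/T₂ = (a₁/a₂)^(3/2) = (0.00134246)^1.5 = 4.91872 × 10^-5

Final answer: T₁/T₂ = 4.919 × 10^-5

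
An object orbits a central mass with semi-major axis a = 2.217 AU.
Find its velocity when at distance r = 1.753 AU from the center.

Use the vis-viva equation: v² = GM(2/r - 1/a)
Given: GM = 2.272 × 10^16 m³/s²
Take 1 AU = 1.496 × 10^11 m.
a = 2.217 AU = 3.31663 × 10^11 m
r = 1.753 AU = 2.62249 × 10^11 m
GM = 2.272 × 10^16 m³/s²
2/r − 1/a = 7.62635 × 10^-12 − 3.01511 × 10^-12 = 4.61124 × 10^-12 m⁻¹
v² = GM (2/r − 1/a) = 104767 m²/s²
v = 323.678 m/s ≈ 323.7 m/s

Final answer: 323.7 m/s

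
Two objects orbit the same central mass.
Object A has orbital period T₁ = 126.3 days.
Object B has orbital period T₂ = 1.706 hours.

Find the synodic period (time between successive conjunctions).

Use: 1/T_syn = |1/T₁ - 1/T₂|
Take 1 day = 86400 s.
T₁ = 126.3 days = 1.09123 × 10^7 s
T₂ = 1.706 hours = 6141.6 s
1/T₁ = 9.16395 × 10^-8 s⁻¹
1/T₂ = 0.000162824 s⁻¹
|1/T₁ − 1/T₂| = 0.000162732 s⁻¹
T_syn = 1 / |1/T₁ − 1/T₂| = 6145.06 s ≈ 1.707 hours

Final answer: T_syn = 1.707 hours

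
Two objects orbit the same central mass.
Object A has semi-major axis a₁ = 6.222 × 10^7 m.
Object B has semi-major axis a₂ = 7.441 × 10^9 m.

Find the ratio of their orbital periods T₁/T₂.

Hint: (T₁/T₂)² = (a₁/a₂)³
a₁ = 6.222 × 10^7 m
a₂ = 7.441 × 10^9 m
a₁/a₂ = 0.00836178
T₁/T₂ = (a₁/a₂)^(3/2) = (0.00836178)^1.5 = 0.000764624

Final answer: T₁/T₂ = 0.0007646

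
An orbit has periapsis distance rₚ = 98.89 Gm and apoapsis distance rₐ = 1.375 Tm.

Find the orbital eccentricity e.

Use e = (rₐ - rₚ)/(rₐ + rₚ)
rₚ = 98.89 Gm = 9.889 × 10^10 m
rₐ = 1.375 Tm = 1.375 × 10^12 m
rₐ − rₚ = 1.27611 × 10^12 m
rₐ + rₚ = 1.47389 × 10^12 m
e = (rₐ − rₚ)/(rₐ + rₚ) = 0.865811

Final answer: e = 0.8658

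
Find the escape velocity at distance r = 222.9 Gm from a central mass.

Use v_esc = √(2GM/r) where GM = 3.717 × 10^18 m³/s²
r = 222.9 Gm = 2.229 × 10^11 m
GM = 3.717 × 10^18 m³/s²
2GM/r = 2 × (3.717 × 10^18) / (2.229 × 10^11) = 3.33513 × 10^7 m²/s²
v_esc = √(2GM/r) = 5775.06 m/s ≈ 5.775 km/s

Final answer: 5.775 km/s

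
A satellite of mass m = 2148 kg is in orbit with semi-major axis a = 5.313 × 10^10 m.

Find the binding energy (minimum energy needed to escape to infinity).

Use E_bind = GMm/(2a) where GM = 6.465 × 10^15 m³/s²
a = 5.313 × 10^10 m
GM = 6.465 × 10^15 m³/s²
m = 2148 kg
GMm = 6.465 × 10^15 × 2148 = 1.38868 × 10^19 m³·kg/s²
2a = 1.0626 × 10^11 m
E_bind = GMm/(2a) = 1.30687 × 10^8 J ≈ 130.7 MJ

Final answer: 130.7 MJ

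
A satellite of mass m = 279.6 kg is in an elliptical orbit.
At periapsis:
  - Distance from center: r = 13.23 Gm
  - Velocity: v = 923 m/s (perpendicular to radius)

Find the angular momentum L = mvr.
r = 13.23 Gm = 1.323 × 10^10 m
v = 923 m/s
vr = 923 × 1.323 × 10^10 = 1.22113 × 10^13 m²/s
L = m × vr = 279.6 × 1.22113 × 10^13 = 3.41428 × 10^15 kg·m²/s ≈ 3.414 × 10^15 kg·m²/s

Final answer: L = 3.414 × 10^15 kg·m²/s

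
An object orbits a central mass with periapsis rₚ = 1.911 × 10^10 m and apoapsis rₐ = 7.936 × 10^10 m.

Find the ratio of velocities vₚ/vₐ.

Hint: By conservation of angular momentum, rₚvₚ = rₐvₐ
rₚ = 1.911 × 10^10 m
rₐ = 7.936 × 10^10 m
rₚvₚ = rₐvₐ  ⇒  vₚ/vₐ = rₐ/rₚ
vₚ/vₐ = (7.936 × 10^10) / (1.911 × 10^10) = 4.1528

Final answer: vₚ/vₐ = 4.153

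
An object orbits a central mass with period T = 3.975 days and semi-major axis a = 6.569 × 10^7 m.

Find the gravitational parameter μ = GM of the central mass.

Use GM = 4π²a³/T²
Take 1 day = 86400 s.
T = 3.975 days = 343440 s
a = 6.569 × 10^7 m
a³ = 2.83464 × 10^23 m³
T² = 1.17951 × 10^11 s²
GM = 4π² × (2.83464 × 10^23) / (1.17951 × 10^11) = 9.48759 × 10^13 m³/s²
GM ≈ 9.488 × 10^13 m³/s²

Final answer: GM = 9.488 × 10^13 m³/s²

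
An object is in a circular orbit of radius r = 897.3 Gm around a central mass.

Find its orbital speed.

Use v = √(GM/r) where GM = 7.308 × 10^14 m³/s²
r = 897.3 Gm = 8.973 × 10^11 m
GM = 7.308 × 10^14 m³/s²
GM/r = (7.308 × 10^14) / (8.973 × 10^11) = 814.443 m²/s²
v = √(GM/r) = 28.5385 m/s ≈ 28.54 m/s

Final answer: 28.54 m/s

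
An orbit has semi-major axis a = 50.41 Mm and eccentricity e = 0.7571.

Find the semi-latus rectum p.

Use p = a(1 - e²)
a = 50.41 Mm = 5.041 × 10^7 m
e = 0.7571,  e² = 0.5732,  1 − e² = 0.4268
p = a(1 − e²) = 5.041 × 10^7 m × 0.4268 = 2.1515 × 10^7 m ≈ 21.51 Mm

Final answer: p = 21.51 Mm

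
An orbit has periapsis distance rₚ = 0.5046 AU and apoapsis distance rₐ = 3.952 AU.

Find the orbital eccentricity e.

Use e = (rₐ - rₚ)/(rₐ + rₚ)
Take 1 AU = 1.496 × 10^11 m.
rₚ = 0.5046 AU = 7.54882 × 10^10 m
rₐ = 3.952 AU = 5.91219 × 10^11 m
rₐ − rₚ = 5.15731 × 10^11 m
rₐ + rₚ = 6.66707 × 10^11 m
e = (rₐ − rₚ)/(rₐ + rₚ) = 0.773549

Final answer: e = 0.7735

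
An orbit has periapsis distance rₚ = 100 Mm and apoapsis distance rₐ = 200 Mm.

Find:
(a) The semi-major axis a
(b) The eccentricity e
rₚ = 100 Mm = 1 × 10^8 m
rₐ = 200 Mm = 2 × 10^8 m
(a) a = (rₚ + rₐ)/2 = 1.5 × 10^8 m ≈ 150 Mm
(b) e = (rₐ − rₚ)/(rₐ + rₚ) = (1 × 10^8) / (3 × 10^8) = 0.333333

Final answer:
(a) a = 150 Mm
(b) e = 0.3333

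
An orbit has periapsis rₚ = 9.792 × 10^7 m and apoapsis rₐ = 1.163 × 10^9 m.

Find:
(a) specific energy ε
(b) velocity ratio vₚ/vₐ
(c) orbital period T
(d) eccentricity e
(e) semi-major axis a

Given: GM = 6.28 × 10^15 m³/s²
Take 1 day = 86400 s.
rₚ = 9.792 × 10^7 m
rₐ = 1.163 × 10^9 m
GM = 6.28 × 10^15 m³/s²
a = (rₚ + rₐ)/2 = 6.3046 × 10^8 m
e = (rₐ − rₚ)/(rₐ + rₚ) = (1.06508 × 10^9) / (1.26092 × 10^9) = 0.844685
(a) 2a = 1.26092 × 10^9 m;  ε = −GM/(2a) = -4.98049 × 10^6 J/kg ≈ -4.98 MJ/kg
(b) vₚ/vₐ = rₐ/rₚ (angular momentum) = (1.163 × 10^9) / (9.792 × 10^7) = 11.877 ≈ 11.88
(c) a³ = 2.50595 × 10^26 m³;  T = 2π √(a³/GM) = 2π × 199759 s = 1.25512 × 10^6 s ≈ 14.53 days
(d) e = 0.844685 ≈ 0.8447
(e) a = 6.3046 × 10^8 m ≈ 6.305 × 10^8 m

Final answer:
(a) specific energy ε = -4.98 MJ/kg
(b) velocity ratio vₚ/vₐ = 11.88
(c) orbital period T = 14.53 days
(d) eccentricity e = 0.8447
(e) semi-major axis a = 6.305 × 10^8 m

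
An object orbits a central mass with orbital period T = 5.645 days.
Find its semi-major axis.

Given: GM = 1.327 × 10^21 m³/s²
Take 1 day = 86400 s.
T = 5.645 days = 487728 s
GM = 1.327 × 10^21 m³/s²
Kepler's third law: a³ = GM T² / (4π²)
T² = 2.37879 × 10^11 s²
a³ = (1.327 × 10^21) × (2.37879 × 10^11) / (4π²) = 7.99589 × 10^30 m³
a = (a³)^(1/3) = 1.99966 × 10^10 m ≈ 20 Gm

Final answer: 20 Gm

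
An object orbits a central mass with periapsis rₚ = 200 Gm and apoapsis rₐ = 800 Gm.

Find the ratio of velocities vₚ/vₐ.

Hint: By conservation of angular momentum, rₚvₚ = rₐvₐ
rₚ = 200 Gm = 2 × 10^11 m
rₐ = 800 Gm = 8 × 10^11 m
rₚvₚ = rₐvₐ  ⇒  vₚ/vₐ = rₐ/rₚ
vₚ/vₐ = (8 × 10^11) / (2 × 10^11) = 4

Final answer: vₚ/vₐ = 4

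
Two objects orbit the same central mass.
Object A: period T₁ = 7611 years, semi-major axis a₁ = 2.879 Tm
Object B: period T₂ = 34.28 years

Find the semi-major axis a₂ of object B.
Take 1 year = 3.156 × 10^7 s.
T₁ = 7611 years = 2.40203 × 10^11 s
T₂ = 34.28 years = 1.08188 × 10^9 s
a₁ = 2.879 Tm = 2.879 × 10^12 m
Kepler's third law: (T₂/T₁)² = (a₂/a₁)³  ⇒  a₂ = a₁ (T₂/T₁)^(2/3)
T₂/T₁ = 0.00450401
(T₂/T₁)^(2/3) = 0.027273
a₂ = 2.879 × 10^12 m × 0.027273 = 7.85189 × 10^10 m ≈ 78.52 Gm

Final answer: a₂ = 78.52 Gm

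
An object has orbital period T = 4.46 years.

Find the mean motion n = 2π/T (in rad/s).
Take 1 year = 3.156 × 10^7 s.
T = 4.46 years = 1.40758 × 10^8 s
n = 2π / (1.40758 × 10^8 s) = 4.46383 × 10^-8 rad/s ≈ 4.464 × 10^-8 rad/s

Final answer: n = 4.464 × 10^-8 rad/s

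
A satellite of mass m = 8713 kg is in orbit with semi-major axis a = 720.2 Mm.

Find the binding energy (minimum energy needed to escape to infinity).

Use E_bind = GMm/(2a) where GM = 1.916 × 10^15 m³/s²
a = 720.2 Mm = 7.202 × 10^8 m
GM = 1.916 × 10^15 m³/s²
m = 8713 kg
GMm = 1.916 × 10^15 × 8713 = 1.66941 × 10^19 m³·kg/s²
2a = 1.4404 × 10^9 m
E_bind = GMm/(2a) = 1.15899 × 10^10 J ≈ 11.59 GJ

Final answer: 11.59 GJ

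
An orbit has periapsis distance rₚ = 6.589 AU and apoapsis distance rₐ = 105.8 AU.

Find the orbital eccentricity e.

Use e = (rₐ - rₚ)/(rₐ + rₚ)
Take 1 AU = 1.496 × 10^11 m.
rₚ = 6.589 AU = 9.85714 × 10^11 m
rₐ = 105.8 AU = 1.58277 × 10^13 m
rₐ − rₚ = 1.4842 × 10^13 m
rₐ + rₚ = 1.68134 × 10^13 m
e = (rₐ − rₚ)/(rₐ + rₚ) = 0.882747

Final answer: e = 0.8827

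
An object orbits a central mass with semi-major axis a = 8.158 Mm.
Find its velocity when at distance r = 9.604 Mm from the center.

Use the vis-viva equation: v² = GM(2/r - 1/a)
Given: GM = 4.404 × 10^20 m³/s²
a = 8.158 Mm = 8.158 × 10^6 m
r = 9.604 Mm = 9.604 × 10^6 m
GM = 4.404 × 10^20 m³/s²
2/r − 1/a = 2.08247 × 10^-7 − 1.22579 × 10^-7 = 8.56675 × 10^-8 m⁻¹
v² = GM (2/r − 1/a) = 3.7728 × 10^13 m²/s²
v = 6.14231 × 10^6 m/s ≈ 6142 km/s

Final answer: 6142 km/s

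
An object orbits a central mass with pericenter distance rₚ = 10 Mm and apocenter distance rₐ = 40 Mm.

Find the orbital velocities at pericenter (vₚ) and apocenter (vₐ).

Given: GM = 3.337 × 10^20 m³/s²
rₚ = 10 Mm = 1 × 10^7 m
rₐ = 40 Mm = 4 × 10^7 m
GM = 3.337 × 10^20 m³/s²
a = (rₚ + rₐ)/2 = 2.5 × 10^7 m
Vis-viva: v² = GM (2/r − 1/a)
vₚ² = 3.337 × 10^20 × (2 × 10^-7 − 4 × 10^-8) = 5.3392 × 10^13 m²/s²
vₚ = 7.30698 × 10^6 m/s ≈ 7307 km/s
vₐ² = 3.337 × 10^20 × (5 × 10^-8 − 4 × 10^-8) = 3.337 × 10^12 m²/s²
vₐ = 1.82675 × 10^6 m/s ≈ 1827 km/s

Final answer: vₚ = 7307 km/s, vₐ = 1827 km/s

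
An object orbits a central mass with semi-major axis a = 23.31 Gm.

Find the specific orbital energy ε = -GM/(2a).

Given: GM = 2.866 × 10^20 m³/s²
a = 23.31 Gm = 2.331 × 10^10 m
GM = 2.866 × 10^20 m³/s²
2a = 4.662 × 10^10 m
ε = −GM/(2a) = -6.14758 × 10^9 J/kg ≈ -6.148 GJ/kg

Final answer: -6.148 GJ/kg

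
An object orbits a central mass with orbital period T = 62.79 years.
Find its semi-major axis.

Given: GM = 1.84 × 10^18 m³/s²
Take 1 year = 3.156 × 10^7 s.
T = 62.79 years = 1.98165 × 10^9 s
GM = 1.84 × 10^18 m³/s²
Kepler's third law: a³ = GM T² / (4π²)
T² = 3.92695 × 10^18 s²
a³ = (1.84 × 10^18) × (3.92695 × 10^18) / (4π²) = 1.83026 × 10^35 m³
a = (a³)^(1/3) = 5.67768 × 10^11 m ≈ 567.8 Gm

Final answer: 567.8 Gm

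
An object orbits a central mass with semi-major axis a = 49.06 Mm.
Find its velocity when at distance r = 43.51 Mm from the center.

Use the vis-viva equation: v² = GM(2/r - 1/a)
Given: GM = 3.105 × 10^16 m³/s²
a = 49.06 Mm = 4.906 × 10^7 m
r = 43.51 Mm = 4.351 × 10^7 m
GM = 3.105 × 10^16 m³/s²
2/r − 1/a = 4.59664 × 10^-8 − 2.03832 × 10^-8 = 2.55832 × 10^-8 m⁻¹
v² = GM (2/r − 1/a) = 7.9436 × 10^8 m²/s²
v = 28184.4 m/s ≈ 28.18 km/s

Final answer: 28.18 km/s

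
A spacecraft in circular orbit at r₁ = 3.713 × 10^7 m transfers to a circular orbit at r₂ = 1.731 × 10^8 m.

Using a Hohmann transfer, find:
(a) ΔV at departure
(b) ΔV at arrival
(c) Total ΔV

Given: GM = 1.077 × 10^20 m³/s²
r₁ = 3.713 × 10^7 m
r₂ = 1.731 × 10^8 m
GM = 1.077 × 10^20 m³/s²
Transfer ellipse: a_t = (r₁ + r₂)/2 = 1.05115 × 10^8 m
Circular speed at r₁: v₁ = √(GM/r₁) = 1.70312 × 10^6 m/s
Transfer speed at r₁ (periapsis): v₁ₜ = √(GM(2/r₁ − 1/a_t)) = 2.18555 × 10^6 m/s
(a) ΔV₁ = v₁ₜ − v₁ = 482434 m/s ≈ 482.4 km/s
Circular speed at r₂: v₂ = √(GM/r₂) = 788786 m/s
Transfer speed at r₂ (apoapsis): v₂ₜ = √(GM(2/r₂ − 1/a_t)) = 468802 m/s
(b) ΔV₂ = v₂ − v₂ₜ = 319984 m/s ≈ 320 km/s
(c) ΔV_total = ΔV₁ + ΔV₂ = 802418 m/s ≈ 802.4 km/s

Final answer:
(a) ΔV₁ = 482.4 km/s
(b) ΔV₂ = 320 km/s
(c) ΔV_total = 802.4 km/s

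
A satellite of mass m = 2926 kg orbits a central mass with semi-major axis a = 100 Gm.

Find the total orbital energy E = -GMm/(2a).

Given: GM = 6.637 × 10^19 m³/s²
a = 100 Gm = 1 × 10^11 m
GM = 6.637 × 10^19 m³/s²
2a = 2 × 10^11 m
GMm = 6.637 × 10^19 × 2926 = 1.94199 × 10^23 m³·kg/s²
E = −GMm/(2a) = -9.70993 × 10^11 J ≈ -971 GJ

Final answer: -971 GJ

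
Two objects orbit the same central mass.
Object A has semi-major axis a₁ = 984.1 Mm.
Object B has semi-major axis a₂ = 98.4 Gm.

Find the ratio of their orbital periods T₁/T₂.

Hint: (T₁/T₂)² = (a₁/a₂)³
a₁ = 984.1 Mm = 9.841 × 10^8 m
a₂ = 98.4 Gm = 9.84 × 10^10 m
a₁/a₂ = 0.010001
T₁/T₂ = (a₁/a₂)^(3/2) = (0.010001)^1.5 = 0.00100015

Final answer: T₁/T₂ = 0.001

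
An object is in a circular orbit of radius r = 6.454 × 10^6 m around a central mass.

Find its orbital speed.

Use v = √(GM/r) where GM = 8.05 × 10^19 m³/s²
r = 6.454 × 10^6 m
GM = 8.05 × 10^19 m³/s²
GM/r = (8.05 × 10^19) / (6.454 × 10^6) = 1.24729 × 10^13 m²/s²
v = √(GM/r) = 3.5317 × 10^6 m/s ≈ 3532 km/s

Final answer: 3532 km/s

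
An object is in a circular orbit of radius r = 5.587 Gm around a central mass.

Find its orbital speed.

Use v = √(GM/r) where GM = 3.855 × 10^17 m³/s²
r = 5.587 Gm = 5.587 × 10^9 m
GM = 3.855 × 10^17 m³/s²
GM/r = (3.855 × 10^17) / (5.587 × 10^9) = 6.89995 × 10^7 m²/s²
v = √(GM/r) = 8306.59 m/s ≈ 8.307 km/s

Final answer: 8.307 km/s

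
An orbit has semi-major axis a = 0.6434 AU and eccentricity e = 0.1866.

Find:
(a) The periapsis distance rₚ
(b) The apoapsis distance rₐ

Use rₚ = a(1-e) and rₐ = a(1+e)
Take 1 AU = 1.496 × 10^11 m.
a = 0.6434 AU = 9.62526 × 10^10 m
e = 0.1866:  1 − e = 0.8134,  1 + e = 1.1866
(a) rₚ = a(1 − e) = 9.62526 × 10^10 m × 0.8134 = 7.82919 × 10^10 m ≈ 0.5233 AU
(b) rₐ = a(1 + e) = 9.62526 × 10^10 m × 1.1866 = 1.14213 × 10^11 m ≈ 0.7635 AU

Final answer:
(a) rₚ = 0.5233 AU
(b) rₐ = 0.7635 AU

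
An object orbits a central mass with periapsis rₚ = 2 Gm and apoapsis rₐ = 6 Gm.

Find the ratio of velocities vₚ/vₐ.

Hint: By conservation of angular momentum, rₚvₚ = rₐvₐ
rₚ = 2 Gm = 2 × 10^9 m
rₐ = 6 Gm = 6 × 10^9 m
rₚvₚ = rₐvₐ  ⇒  vₚ/vₐ = rₐ/rₚ
vₚ/vₐ = (6 × 10^9) / (2 × 10^9) = 3

Final answer: vₚ/vₐ = 3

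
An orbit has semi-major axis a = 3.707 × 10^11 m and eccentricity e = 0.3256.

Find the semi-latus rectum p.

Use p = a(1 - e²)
a = 3.707 × 10^11 m
e = 0.3256,  e² = 0.106015,  1 − e² = 0.893985
p = a(1 − e²) = 3.707 × 10^11 m × 0.893985 = 3.314 × 10^11 m ≈ 3.314 × 10^11 m

Final answer: p = 3.314 × 10^11 m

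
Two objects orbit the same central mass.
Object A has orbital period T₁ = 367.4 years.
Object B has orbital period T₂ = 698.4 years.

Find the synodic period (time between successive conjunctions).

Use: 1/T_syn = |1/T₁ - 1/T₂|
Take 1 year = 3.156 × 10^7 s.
T₁ = 367.4 years = 1.15951 × 10^10 s
T₂ = 698.4 years = 2.20415 × 10^10 s
1/T₁ = 8.6243 × 10^-11 s⁻¹
1/T₂ = 4.5369 × 10^-11 s⁻¹
|1/T₁ − 1/T₂| = 4.0874 × 10^-11 s⁻¹
T_syn = 1 / |1/T₁ − 1/T₂| = 2.44654 × 10^10 s ≈ 775.2 years

Final answer: T_syn = 775.2 years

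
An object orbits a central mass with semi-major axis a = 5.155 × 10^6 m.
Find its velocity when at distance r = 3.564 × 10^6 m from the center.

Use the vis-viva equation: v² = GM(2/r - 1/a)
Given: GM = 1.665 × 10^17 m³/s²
a = 5.155 × 10^6 m
r = 3.564 × 10^6 m
GM = 1.665 × 10^17 m³/s²
2/r − 1/a = 5.61167 × 10^-7 − 1.93986 × 10^-7 = 3.67181 × 10^-7 m⁻¹
v² = GM (2/r − 1/a) = 6.11356 × 10^10 m²/s²
v = 247256 m/s ≈ 247.3 km/s

Final answer: 247.3 km/s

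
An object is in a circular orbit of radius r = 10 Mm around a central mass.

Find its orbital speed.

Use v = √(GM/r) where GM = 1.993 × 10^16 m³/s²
r = 10 Mm = 1 × 10^7 m
GM = 1.993 × 10^16 m³/s²
GM/r = (1.993 × 10^16) / (1 × 10^7) = 1.993 × 10^9 m²/s²
v = √(GM/r) = 44643 m/s ≈ 44.64 km/s

Final answer: 44.64 km/s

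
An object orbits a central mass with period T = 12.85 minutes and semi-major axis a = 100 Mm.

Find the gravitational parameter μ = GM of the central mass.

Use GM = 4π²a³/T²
T = 12.85 minutes = 771 s
a = 100 Mm = 1 × 10^8 m
a³ = 1 × 10^24 m³
T² = 594441 s²
GM = 4π² × (1 × 10^24) / 594441 = 6.64127 × 10^19 m³/s²
GM ≈ 6.641 × 10^19 m³/s²

Final answer: GM = 6.641 × 10^19 m³/s²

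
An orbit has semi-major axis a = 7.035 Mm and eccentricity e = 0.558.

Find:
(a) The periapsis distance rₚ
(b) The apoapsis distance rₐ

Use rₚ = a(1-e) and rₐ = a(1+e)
a = 7.035 Mm = 7.035 × 10^6 m
e = 0.558:  1 − e = 0.442,  1 + e = 1.558
(a) rₚ = a(1 − e) = 7.035 × 10^6 m × 0.442 = 3.10947 × 10^6 m ≈ 3.109 Mm
(b) rₐ = a(1 + e) = 7.035 × 10^6 m × 1.558 = 1.09605 × 10^7 m ≈ 10.96 Mm

Final answer:
(a) rₚ = 3.109 Mm
(b) rₐ = 10.96 Mm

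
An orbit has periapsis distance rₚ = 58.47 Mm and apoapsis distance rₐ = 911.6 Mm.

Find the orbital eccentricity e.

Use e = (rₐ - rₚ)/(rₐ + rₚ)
rₚ = 58.47 Mm = 5.847 × 10^7 m
rₐ = 911.6 Mm = 9.116 × 10^8 m
rₐ − rₚ = 8.5313 × 10^8 m
rₐ + rₚ = 9.7007 × 10^8 m
e = (rₐ − rₚ)/(rₐ + rₚ) = 0.879452

Final answer: e = 0.8795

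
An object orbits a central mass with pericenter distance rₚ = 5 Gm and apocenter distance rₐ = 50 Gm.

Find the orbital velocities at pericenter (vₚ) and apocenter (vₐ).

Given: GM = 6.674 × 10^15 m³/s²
rₚ = 5 Gm = 5 × 10^9 m
rₐ = 50 Gm = 5 × 10^10 m
GM = 6.674 × 10^15 m³/s²
a = (rₚ + rₐ)/2 = 2.75 × 10^10 m
Vis-viva: v² = GM (2/r − 1/a)
vₚ² = 6.674 × 10^15 × (4 × 10^-10 − 3.63636 × 10^-11) = 2.42691 × 10^6 m²/s²
vₚ = 1557.85 m/s ≈ 1.558 km/s
vₐ² = 6.674 × 10^15 × (4 × 10^-11 − 3.63636 × 10^-11) = 24269.1 m²/s²
vₐ = 155.785 m/s ≈ 155.8 m/s

Final answer: vₚ = 1.558 km/s, vₐ = 155.8 m/s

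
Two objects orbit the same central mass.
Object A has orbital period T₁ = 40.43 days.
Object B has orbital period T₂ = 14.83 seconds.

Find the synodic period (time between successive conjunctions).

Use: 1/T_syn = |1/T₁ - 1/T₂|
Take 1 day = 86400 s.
T₁ = 40.43 days = 3.49315 × 10^6 s
T₂ = 14.83 seconds
1/T₁ = 2.86274 × 10^-7 s⁻¹
1/T₂ = 0.0674309 s⁻¹
|1/T₁ − 1/T₂| = 0.0674306 s⁻¹
T_syn = 1 / |1/T₁ − 1/T₂| = 14.8301 s ≈ 14.83 seconds

Final answer: T_syn = 14.83 seconds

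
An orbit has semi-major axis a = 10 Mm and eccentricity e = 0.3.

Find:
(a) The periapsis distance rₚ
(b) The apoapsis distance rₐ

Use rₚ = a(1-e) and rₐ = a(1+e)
a = 10 Mm = 1 × 10^7 m
e = 0.3:  1 − e = 0.7,  1 + e = 1.3
(a) rₚ = a(1 − e) = 1 × 10^7 m × 0.7 = 7 × 10^6 m ≈ 7 Mm
(b) rₐ = a(1 + e) = 1 × 10^7 m × 1.3 = 1.3 × 10^7 m ≈ 13 Mm

Final answer:
(a) rₚ = 7 Mm
(b) rₐ = 13 Mm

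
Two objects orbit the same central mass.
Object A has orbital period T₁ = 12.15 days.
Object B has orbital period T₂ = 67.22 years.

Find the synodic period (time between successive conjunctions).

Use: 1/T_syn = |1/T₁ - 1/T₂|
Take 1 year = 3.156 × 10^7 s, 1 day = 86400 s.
T₁ = 12.15 days = 1.04976 × 10^6 s
T₂ = 67.22 years = 2.12146 × 10^9 s
1/T₁ = 9.52599 × 10^-7 s⁻¹
1/T₂ = 4.71373 × 10^-10 s⁻¹
|1/T₁ − 1/T₂| = 9.52127 × 10^-7 s⁻¹
T_syn = 1 / |1/T₁ − 1/T₂| = 1.05028 × 10^6 s ≈ 12.16 days

Final answer: T_syn = 12.16 days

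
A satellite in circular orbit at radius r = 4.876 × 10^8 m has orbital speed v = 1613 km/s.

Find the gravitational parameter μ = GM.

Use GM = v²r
r = 4.876 × 10^8 m
v = 1613 km/s = 1.613 × 10^6 m/s
v² = 2.60177 × 10^12 m²/s²
GM = v²r = 2.60177 × 10^12 × 4.876 × 10^8 = 1.26862 × 10^21 m³/s²
GM ≈ 1.269 × 10^21 m³/s²

Final answer: GM = 1.269 × 10^21 m³/s²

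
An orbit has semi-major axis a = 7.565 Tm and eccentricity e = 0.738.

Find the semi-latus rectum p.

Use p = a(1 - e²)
a = 7.565 Tm = 7.565 × 10^12 m
e = 0.738,  e² = 0.544644,  1 − e² = 0.455356
p = a(1 − e²) = 7.565 × 10^12 m × 0.455356 = 3.44477 × 10^12 m ≈ 3.445 Tm

Final answer: p = 3.445 Tm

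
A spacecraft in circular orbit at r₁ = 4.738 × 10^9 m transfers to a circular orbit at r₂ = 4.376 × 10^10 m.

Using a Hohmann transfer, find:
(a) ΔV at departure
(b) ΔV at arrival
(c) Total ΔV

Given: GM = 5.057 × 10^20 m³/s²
r₁ = 4.738 × 10^9 m
r₂ = 4.376 × 10^10 m
GM = 5.057 × 10^20 m³/s²
Transfer ellipse: a_t = (r₁ + r₂)/2 = 2.4249 × 10^10 m
Circular speed at r₁: v₁ = √(GM/r₁) = 326700 m/s
Transfer speed at r₁ (periapsis): v₁ₜ = √(GM(2/r₁ − 1/a_t)) = 438875 m/s
(a) ΔV₁ = v₁ₜ − v₁ = 112175 m/s ≈ 112.2 km/s
Circular speed at r₂: v₂ = √(GM/r₂) = 107500 m/s
Transfer speed at r₂ (apoapsis): v₂ₜ = √(GM(2/r₂ − 1/a_t)) = 47518 m/s
(b) ΔV₂ = v₂ − v₂ₜ = 59981.8 m/s ≈ 59.98 km/s
(c) ΔV_total = ΔV₁ + ΔV₂ = 172157 m/s ≈ 172.2 km/s

Final answer:
(a) ΔV₁ = 112.2 km/s
(b) ΔV₂ = 59.98 km/s
(c) ΔV_total = 172.2 km/s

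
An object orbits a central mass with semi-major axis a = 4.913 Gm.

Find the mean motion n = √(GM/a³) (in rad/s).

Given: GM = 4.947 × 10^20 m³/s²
a = 4.913 Gm = 4.913 × 10^9 m
GM = 4.947 × 10^20 m³/s²
a³ = 1.18588 × 10^29 m³
GM/a³ = (4.947 × 10^20) / (1.18588 × 10^29) = 4.17159 × 10^-9 s⁻²
n = √(GM/a³) = 6.45878 × 10^-5 rad/s ≈ 6.459 × 10^-5 rad/s

Final answer: n = 6.459 × 10^-5 rad/s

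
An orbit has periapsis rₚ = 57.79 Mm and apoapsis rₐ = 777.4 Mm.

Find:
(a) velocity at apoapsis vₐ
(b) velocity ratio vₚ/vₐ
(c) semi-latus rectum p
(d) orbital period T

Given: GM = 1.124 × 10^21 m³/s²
rₚ = 57.79 Mm = 5.779 × 10^7 m
rₐ = 777.4 Mm = 7.774 × 10^8 m
GM = 1.124 × 10^21 m³/s²
a = (rₚ + rₐ)/2 = 4.17595 × 10^8 m
e = (rₐ − rₚ)/(rₐ + rₚ) = (7.1961 × 10^8) / (8.3519 × 10^8) = 0.861612
(a) vₐ² = GM (2/rₐ − 1/a) = 1.124 × 10^21 × (2.57268 × 10^-9 − 2.39466 × 10^-9) = 2.00087 × 10^11 m²/s²;  vₐ = 447311 m/s ≈ 447.3 km/s
(b) vₚ/vₐ = rₐ/rₚ (angular momentum) = (7.774 × 10^8) / (5.779 × 10^7) = 13.4522 ≈ 13.45
(c) 1 − e² = 0.257624;  p = a(1 − e²) = 4.17595 × 10^8 × 0.257624 = 1.07583 × 10^8 m ≈ 107.6 Mm
(d) a³ = 7.28225 × 10^25 m³;  T = 2π √(a³/GM) = 2π × 254.536 s = 1599.3 s ≈ 26.65 minutes

Final answer:
(a) velocity at apoapsis vₐ = 447.3 km/s
(b) velocity ratio vₚ/vₐ = 13.45
(c) semi-latus rectum p = 107.6 Mm
(d) orbital period T = 26.65 minutes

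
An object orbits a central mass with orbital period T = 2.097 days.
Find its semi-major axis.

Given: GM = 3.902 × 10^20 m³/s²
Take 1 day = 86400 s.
T = 2.097 days = 181181 s
GM = 3.902 × 10^20 m³/s²
Kepler's third law: a³ = GM T² / (4π²)
T² = 3.28265 × 10^10 s²
a³ = (3.902 × 10^20) × (3.28265 × 10^10) / (4π²) = 3.24453 × 10^29 m³
a = (a³)^(1/3) = 6.87149 × 10^9 m ≈ 6.871 Gm

Final answer: 6.871 Gm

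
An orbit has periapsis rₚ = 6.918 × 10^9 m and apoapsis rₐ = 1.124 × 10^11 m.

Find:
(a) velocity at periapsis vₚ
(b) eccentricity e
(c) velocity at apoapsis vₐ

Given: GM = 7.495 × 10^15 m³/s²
rₚ = 6.918 × 10^9 m
rₐ = 1.124 × 10^11 m
GM = 7.495 × 10^15 m³/s²
a = (rₚ + rₐ)/2 = 5.9659 × 10^10 m
e = (rₐ − rₚ)/(rₐ + rₚ) = (1.05482 × 10^11) / (1.19318 × 10^11) = 0.884041
(a) vₚ² = GM (2/rₚ − 1/a) = 7.495 × 10^15 × (2.89101 × 10^-10 − 1.67619 × 10^-11) = 2.04118 × 10^6 m²/s²;  vₚ = 1428.7 m/s ≈ 1.429 km/s
(b) e = 0.884041 ≈ 0.884
(c) vₐ² = GM (2/rₐ − 1/a) = 7.495 × 10^15 × (1.77936 × 10^-11 − 1.67619 × 10^-11) = 7732.32 m²/s²;  vₐ = 87.9336 m/s ≈ 87.93 m/s

Final answer:
(a) velocity at periapsis vₚ = 1.429 km/s
(b) eccentricity e = 0.884
(c) velocity at apoapsis vₐ = 87.93 m/s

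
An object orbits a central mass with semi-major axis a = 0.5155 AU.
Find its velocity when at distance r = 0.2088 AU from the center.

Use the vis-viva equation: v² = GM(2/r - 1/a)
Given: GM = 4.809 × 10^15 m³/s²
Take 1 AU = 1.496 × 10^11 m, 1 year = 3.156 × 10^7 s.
a = 0.5155 AU = 7.71188 × 10^10 m
r = 0.2088 AU = 3.12365 × 10^10 m
GM = 4.809 × 10^15 m³/s²
2/r − 1/a = 6.40277 × 10^-11 − 1.2967 × 10^-11 = 5.10607 × 10^-11 m⁻¹
v² = GM (2/r − 1/a) = 245551 m²/s²
v = 495.531 m/s ≈ 0.1045 AU/year

Final answer: 0.1045 AU/year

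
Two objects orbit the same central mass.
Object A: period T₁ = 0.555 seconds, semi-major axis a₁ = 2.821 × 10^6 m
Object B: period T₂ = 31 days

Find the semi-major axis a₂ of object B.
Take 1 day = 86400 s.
T₁ = 0.555 seconds
T₂ = 31 days = 2.6784 × 10^6 s
a₁ = 2.821 × 10^6 m
Kepler's third law: (T₂/T₁)² = (a₂/a₁)³  ⇒  a₂ = a₁ (T₂/T₁)^(2/3)
T₂/T₁ = 4.82595 × 10^6
(T₂/T₁)^(2/3) = 28557.6
a₂ = 2.821 × 10^6 m × 28557.6 = 8.0561 × 10^10 m ≈ 8.056 × 10^10 m

Final answer: a₂ = 8.056 × 10^10 m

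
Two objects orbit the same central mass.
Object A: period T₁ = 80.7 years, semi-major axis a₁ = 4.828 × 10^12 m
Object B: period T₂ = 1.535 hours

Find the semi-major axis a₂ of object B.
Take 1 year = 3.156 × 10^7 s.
T₁ = 80.7 years = 2.54689 × 10^9 s
T₂ = 1.535 hours = 5526 s
a₁ = 4.828 × 10^12 m
Kepler's third law: (T₂/T₁)² = (a₂/a₁)³  ⇒  a₂ = a₁ (T₂/T₁)^(2/3)
T₂/T₁ = 2.1697 × 10^-6
(T₂/T₁)^(2/3) = 0.000167597
a₂ = 4.828 × 10^12 m × 0.000167597 = 8.0916 × 10^8 m ≈ 8.092 × 10^8 m

Final answer: a₂ = 8.092 × 10^8 m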